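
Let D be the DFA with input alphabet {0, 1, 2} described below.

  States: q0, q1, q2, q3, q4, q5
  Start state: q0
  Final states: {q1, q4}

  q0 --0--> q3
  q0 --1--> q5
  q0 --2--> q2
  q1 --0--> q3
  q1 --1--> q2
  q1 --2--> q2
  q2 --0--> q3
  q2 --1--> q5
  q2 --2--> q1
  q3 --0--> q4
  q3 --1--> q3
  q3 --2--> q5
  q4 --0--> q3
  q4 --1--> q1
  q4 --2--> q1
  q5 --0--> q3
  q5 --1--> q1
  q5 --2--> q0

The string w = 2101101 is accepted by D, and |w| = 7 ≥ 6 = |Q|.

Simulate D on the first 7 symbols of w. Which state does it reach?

q1

Run of D on the first 7 characters of w = 2 1 0 1 1 0 1:
  step 0: q0  (start)
  step 1: q2  (read 2: q0→q2)
  step 2: q5  (read 1: q2→q5)
  step 3: q3  (read 0: q5→q3)
  step 4: q3  (read 1: q3→q3)
  step 5: q3  (read 1: q3→q3)
  step 6: q4  (read 0: q3→q4)
  step 7: q1  (read 1: q4→q1)

After reading 7 characters, D is in state q1.
(This kind of state-tracing is the core of the pumping-lemma construction: with 6 states, pigeonhole forces a repeat within the first 6 steps.)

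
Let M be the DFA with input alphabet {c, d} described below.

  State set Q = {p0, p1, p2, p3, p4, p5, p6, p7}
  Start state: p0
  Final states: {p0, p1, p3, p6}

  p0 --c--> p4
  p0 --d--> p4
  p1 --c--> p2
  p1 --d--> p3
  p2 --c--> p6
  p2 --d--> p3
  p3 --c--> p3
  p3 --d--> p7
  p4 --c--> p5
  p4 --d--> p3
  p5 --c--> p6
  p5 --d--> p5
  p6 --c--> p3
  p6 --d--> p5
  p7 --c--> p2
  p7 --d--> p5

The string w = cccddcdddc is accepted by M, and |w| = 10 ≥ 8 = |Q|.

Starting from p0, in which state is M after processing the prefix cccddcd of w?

p5

Run of M on the first 7 characters of w = c c c d d c d:
  step 0: p0  (start)
  step 1: p4  (read c: p0→p4)
  step 2: p5  (read c: p4→p5)
  step 3: p6  (read c: p5→p6)
  step 4: p5  (read d: p6→p5)
  step 5: p5  (read d: p5→p5)
  step 6: p6  (read c: p5→p6)
  step 7: p5  (read d: p6→p5)

After reading 7 characters, M is in state p5.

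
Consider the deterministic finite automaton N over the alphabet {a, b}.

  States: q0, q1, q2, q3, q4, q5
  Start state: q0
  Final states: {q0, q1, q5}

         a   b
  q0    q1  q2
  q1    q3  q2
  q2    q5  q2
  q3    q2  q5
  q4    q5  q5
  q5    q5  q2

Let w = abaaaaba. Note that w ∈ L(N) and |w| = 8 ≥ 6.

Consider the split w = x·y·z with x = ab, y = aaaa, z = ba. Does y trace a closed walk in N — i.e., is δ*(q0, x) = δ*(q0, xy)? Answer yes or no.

State sequence: q0 -a-> q1 -b-> q2 -a-> q5 -a-> q5 -a-> q5 -a-> q5

After x (step 2): q2. After xy (step 6): q5.
They differ (q2 ≠ q5), so y is not a cycle from the state after x; this split is not the one the pumping-lemma construction produces, and pumping y need not keep the string in L(N).

no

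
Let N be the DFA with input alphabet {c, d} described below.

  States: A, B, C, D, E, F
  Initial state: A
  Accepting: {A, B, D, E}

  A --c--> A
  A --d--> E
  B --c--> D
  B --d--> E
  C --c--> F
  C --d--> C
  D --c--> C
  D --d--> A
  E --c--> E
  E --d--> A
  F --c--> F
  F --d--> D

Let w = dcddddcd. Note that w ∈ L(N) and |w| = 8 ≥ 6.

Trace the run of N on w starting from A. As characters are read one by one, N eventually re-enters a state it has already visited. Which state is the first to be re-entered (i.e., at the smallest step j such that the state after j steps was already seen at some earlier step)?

Run of N on w = d c d d d d c d:
  step 0: A  (start)
  step 1: E  (read d: A→E)
  step 2: E  (read c: E→E)   ← first repeat (E seen earlier)
  step 3: A  (read d: E→A)
  step 4: E  (read d: A→E)
  step 5: A  (read d: E→A)
  step 6: E  (read d: A→E)
  step 7: E  (read c: E→E)
  step 8: A  (read d: E→A)

The earliest repeat is at step j = 2: N is in E, which it already visited at step i = 1.

E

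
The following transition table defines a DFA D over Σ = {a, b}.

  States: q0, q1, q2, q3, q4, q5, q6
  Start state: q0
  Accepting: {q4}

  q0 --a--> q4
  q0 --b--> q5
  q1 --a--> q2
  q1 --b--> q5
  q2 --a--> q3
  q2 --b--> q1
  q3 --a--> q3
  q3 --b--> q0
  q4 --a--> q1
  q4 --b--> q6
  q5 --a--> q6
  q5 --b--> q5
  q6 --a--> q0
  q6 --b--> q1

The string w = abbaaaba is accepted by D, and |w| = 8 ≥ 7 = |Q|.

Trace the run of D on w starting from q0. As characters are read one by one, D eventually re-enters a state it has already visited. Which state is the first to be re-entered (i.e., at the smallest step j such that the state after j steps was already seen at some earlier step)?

q3

Run of D on w = a b b a a a b a:
  step 0: q0  (start)
  step 1: q4  (read a: q0→q4)
  step 2: q6  (read b: q4→q6)
  step 3: q1  (read b: q6→q1)
  step 4: q2  (read a: q1→q2)
  step 5: q3  (read a: q2→q3)
  step 6: q3  (read a: q3→q3)   ← first repeat (q3 seen earlier)
  step 7: q0  (read b: q3→q0)
  step 8: q4  (read a: q0→q4)

The earliest repeat is at step j = 6: D is in q3, which it already visited at step i = 5.
Since D has 7 states, any run of length ≥ 7 visits 7+1 states, so by pigeonhole some state repeats within the first 7 steps — that repeat gives the pumpable loop.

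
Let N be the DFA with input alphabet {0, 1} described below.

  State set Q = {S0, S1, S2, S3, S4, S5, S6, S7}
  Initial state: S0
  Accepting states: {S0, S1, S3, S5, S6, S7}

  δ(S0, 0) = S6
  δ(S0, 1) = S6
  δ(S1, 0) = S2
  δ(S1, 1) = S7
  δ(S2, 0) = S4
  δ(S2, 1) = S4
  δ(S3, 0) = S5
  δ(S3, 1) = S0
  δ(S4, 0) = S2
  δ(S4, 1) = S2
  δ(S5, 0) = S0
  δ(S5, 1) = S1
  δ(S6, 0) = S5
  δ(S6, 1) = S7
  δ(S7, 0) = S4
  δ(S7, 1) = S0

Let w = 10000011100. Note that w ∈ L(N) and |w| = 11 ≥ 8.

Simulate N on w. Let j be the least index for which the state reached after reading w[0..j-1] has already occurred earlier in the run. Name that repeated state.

State sequence: S0 -1-> S6 -0-> S5 -0-> S0 -0-> S6 -0-> S5 -0-> S0 -1-> S6 -1-> S7 -1-> S0 -0-> S6 -0-> S5
First repeat at step 3: S0 was already visited.

The earliest repeat is at step j = 3: N is in S0, which it already visited at step i = 0.

S0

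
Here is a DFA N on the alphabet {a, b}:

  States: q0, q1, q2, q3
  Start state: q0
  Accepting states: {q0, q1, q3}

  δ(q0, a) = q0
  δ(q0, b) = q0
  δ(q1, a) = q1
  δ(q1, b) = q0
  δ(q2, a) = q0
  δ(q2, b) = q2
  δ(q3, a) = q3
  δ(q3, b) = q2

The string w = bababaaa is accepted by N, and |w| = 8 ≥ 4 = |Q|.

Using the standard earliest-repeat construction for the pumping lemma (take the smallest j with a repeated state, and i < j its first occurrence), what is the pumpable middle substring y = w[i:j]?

b

State sequence: q0 -b-> q0 -a-> q0 -b-> q0 -a-> q0 -b-> q0 -a-> q0 -a-> q0 -a-> q0
First repeat at step 1: q0 was already visited.

So i = 0, j = 1, giving x = w[0:0] = ε, y = w[0:1] = b, z = w[1:8] = ababaaa.
Check: |xy| = 1 ≤ 4 and |y| = 1 ≥ 1. Reading y takes N from q0 back to q0, so every xyⁱz is accepted.
The DFA has 4 states, so the proof of the pumping lemma guarantees a repeated state among the first 4+1 visited; the segment between the two visits is the pumpable y.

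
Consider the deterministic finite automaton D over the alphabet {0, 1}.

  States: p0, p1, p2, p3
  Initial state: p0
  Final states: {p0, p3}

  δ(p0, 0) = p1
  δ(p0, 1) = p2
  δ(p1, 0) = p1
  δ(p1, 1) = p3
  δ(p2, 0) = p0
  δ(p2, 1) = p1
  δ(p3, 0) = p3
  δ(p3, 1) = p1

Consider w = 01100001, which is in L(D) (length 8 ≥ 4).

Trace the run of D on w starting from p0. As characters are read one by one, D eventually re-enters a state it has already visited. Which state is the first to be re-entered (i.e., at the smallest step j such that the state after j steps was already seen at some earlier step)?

p1

State sequence: p0 -0-> p1 -1-> p3 -1-> p1 -0-> p1 -0-> p1 -0-> p1 -0-> p1 -1-> p3
First repeat at step 3: p1 was already visited.

The earliest repeat is at step j = 3: D is in p1, which it already visited at step i = 1.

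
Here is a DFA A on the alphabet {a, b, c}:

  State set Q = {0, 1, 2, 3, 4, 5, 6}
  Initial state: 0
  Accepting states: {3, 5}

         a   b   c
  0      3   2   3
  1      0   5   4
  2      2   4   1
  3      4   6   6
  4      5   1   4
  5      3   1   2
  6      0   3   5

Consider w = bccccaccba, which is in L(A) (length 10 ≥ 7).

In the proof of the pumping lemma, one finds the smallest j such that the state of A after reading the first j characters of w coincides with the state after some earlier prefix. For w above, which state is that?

State sequence: 0 -b-> 2 -c-> 1 -c-> 4 -c-> 4 -c-> 4 -a-> 5 -c-> 2 -c-> 1 -b-> 5 -a-> 3
First repeat at step 4: 4 was already visited.

The earliest repeat is at step j = 4: A is in 4, which it already visited at step i = 3.
Pumping length from the standard proof: p = 7 (the number of states). The repeated state found above gives |xy| = j ≤ 7 and |y| = j − i ≥ 1.

4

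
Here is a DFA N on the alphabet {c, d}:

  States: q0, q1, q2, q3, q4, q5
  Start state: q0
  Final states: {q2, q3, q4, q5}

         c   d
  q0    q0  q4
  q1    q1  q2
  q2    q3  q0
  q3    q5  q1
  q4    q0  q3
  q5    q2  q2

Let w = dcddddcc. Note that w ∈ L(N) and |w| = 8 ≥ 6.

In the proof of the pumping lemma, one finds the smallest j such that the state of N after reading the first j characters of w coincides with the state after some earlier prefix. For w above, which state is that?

Run of N on w = d c d d d d c c:
  step 0: q0  (start)
  step 1: q4  (read d: q0→q4)
  step 2: q0  (read c: q4→q0)   ← first repeat (q0 seen earlier)
  step 3: q4  (read d: q0→q4)
  step 4: q3  (read d: q4→q3)
  step 5: q1  (read d: q3→q1)
  step 6: q2  (read d: q1→q2)
  step 7: q3  (read c: q2→q3)
  step 8: q5  (read c: q3→q5)

The earliest repeat is at step j = 2: N is in q0, which it already visited at step i = 0.
The DFA has 6 states, so the proof of the pumping lemma guarantees a repeated state among the first 6+1 visited; the segment between the two visits is the pumpable y.

q0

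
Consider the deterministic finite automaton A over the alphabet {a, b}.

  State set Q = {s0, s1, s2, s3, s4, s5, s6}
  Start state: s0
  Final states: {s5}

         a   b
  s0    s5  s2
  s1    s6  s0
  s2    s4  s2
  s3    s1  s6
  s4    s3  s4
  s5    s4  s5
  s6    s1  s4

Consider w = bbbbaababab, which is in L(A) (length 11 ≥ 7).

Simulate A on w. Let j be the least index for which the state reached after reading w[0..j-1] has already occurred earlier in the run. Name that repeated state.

State sequence: s0 -b-> s2 -b-> s2 -b-> s2 -b-> s2 -a-> s4 -a-> s3 -b-> s6 -a-> s1 -b-> s0 -a-> s5 -b-> s5
First repeat at step 2: s2 was already visited.

The earliest repeat is at step j = 2: A is in s2, which it already visited at step i = 1.
With |Q| = 7, pigeonhole forces a state repeat no later than step 7; the substring read between the first and second visits to that state can be pumped.

s2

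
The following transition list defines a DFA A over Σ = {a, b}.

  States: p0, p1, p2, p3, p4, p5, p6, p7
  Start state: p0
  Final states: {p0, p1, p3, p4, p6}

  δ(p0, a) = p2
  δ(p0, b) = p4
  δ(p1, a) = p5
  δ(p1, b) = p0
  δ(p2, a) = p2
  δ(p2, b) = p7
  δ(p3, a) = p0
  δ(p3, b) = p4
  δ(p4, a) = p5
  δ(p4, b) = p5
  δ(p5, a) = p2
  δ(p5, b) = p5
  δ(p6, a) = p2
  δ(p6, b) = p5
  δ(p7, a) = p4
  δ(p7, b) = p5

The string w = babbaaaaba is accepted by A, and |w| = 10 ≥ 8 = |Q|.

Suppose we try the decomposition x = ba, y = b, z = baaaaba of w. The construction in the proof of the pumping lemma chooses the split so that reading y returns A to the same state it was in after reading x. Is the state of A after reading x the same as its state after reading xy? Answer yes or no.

State sequence: p0 -b-> p4 -a-> p5 -b-> p5

After x (step 2): p5. After xy (step 3): p5.
They match, so y = b drives A around a cycle from p5 back to itself; pumping y any number of times keeps A in p5 before reading z, and xyⁱz ∈ L(A) for every i ≥ 0.

yes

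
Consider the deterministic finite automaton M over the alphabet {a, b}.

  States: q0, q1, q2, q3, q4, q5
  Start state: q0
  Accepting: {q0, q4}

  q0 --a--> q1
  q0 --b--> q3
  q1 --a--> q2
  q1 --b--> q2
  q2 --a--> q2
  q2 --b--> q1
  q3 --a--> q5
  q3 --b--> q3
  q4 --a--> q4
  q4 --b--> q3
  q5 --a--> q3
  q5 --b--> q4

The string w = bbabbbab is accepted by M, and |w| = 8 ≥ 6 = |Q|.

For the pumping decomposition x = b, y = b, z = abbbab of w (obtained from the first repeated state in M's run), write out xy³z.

bbbbabbbab

xy^3z = b·b·b·b·abbbab = bbbbabbbab.
Reading y = b takes M from q3 back to q3, so after x·y·y·y the machine is still in q3, and z then leads to the accepting state q4. Hence bbbbabbbab ∈ L(M).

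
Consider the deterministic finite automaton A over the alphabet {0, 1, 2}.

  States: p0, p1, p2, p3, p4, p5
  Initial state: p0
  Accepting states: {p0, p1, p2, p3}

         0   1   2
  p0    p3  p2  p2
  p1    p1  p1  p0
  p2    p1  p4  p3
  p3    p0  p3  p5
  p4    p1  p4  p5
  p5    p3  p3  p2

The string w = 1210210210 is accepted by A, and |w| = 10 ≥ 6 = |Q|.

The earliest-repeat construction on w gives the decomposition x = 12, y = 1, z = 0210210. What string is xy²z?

xy^2z = 12·1·1·0210210 = 12110210210.
Reading y = 1 takes A from p3 back to p3, so after x·y·y the machine is still in p3, and z then leads to the accepting state p1. Hence 12110210210 ∈ L(A).

12110210210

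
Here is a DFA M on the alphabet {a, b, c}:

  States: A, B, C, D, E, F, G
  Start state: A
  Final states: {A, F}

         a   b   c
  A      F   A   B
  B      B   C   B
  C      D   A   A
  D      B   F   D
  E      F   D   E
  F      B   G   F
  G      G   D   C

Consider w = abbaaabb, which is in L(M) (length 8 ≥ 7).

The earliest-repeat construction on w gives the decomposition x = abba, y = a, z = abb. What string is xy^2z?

abbaaaabb

xy^2z = abba·a·a·abb = abbaaaabb.
Reading y = a takes M from B back to B, so after x·y·y the machine is still in B, and z then leads to the accepting state A. Hence abbaaaabb ∈ L(M).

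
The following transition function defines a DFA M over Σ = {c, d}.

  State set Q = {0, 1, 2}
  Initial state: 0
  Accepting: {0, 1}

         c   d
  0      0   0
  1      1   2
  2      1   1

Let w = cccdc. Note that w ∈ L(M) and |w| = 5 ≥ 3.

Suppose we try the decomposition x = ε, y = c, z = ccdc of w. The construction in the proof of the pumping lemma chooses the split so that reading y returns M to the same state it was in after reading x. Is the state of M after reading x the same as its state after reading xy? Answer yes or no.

yes

State sequence: 0 -c-> 0

After x (step 0): 0. After xy (step 1): 0.
They match, so y = c drives M around a cycle from 0 back to itself; pumping y any number of times keeps M in 0 before reading z, and xyⁱz ∈ L(M) for every i ≥ 0.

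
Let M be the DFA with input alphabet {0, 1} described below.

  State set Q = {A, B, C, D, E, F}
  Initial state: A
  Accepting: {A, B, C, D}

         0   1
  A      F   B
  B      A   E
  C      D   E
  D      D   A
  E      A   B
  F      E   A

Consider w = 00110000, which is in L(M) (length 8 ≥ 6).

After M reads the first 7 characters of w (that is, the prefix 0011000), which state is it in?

State sequence: A -0-> F -0-> E -1-> B -1-> E -0-> A -0-> F -0-> E

After reading 7 characters, M is in state E.

E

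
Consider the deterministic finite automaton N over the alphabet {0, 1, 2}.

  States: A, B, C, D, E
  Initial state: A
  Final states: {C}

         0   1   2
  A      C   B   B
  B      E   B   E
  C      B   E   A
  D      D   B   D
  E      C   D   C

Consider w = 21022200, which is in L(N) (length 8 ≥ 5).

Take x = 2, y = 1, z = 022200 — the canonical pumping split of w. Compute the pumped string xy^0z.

2022200

xy⁰z = xz = 2·022200 = 2022200.
Reading y = 1 takes N from B back to B, so after x the machine is still in B, and z then leads to the accepting state C. Hence 2022200 ∈ L(N).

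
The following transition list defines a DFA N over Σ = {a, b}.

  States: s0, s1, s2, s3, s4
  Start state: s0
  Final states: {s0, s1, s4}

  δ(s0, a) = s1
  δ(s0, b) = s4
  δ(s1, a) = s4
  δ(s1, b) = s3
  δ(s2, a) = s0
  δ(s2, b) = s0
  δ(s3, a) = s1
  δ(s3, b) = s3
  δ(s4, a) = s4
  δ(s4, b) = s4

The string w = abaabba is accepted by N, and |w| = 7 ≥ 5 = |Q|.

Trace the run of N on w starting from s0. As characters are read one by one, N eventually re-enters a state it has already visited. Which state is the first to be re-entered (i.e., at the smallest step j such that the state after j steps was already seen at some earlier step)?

Run of N on w = a b a a b b a:
  step 0: s0  (start)
  step 1: s1  (read a: s0→s1)
  step 2: s3  (read b: s1→s3)
  step 3: s1  (read a: s3→s1)   ← first repeat (s1 seen earlier)
  step 4: s4  (read a: s1→s4)
  step 5: s4  (read b: s4→s4)
  step 6: s4  (read b: s4→s4)
  step 7: s4  (read a: s4→s4)

The earliest repeat is at step j = 3: N is in s1, which it already visited at step i = 1.
With |Q| = 5, pigeonhole forces a state repeat no later than step 5; the substring read between the first and second visits to that state can be pumped.

s1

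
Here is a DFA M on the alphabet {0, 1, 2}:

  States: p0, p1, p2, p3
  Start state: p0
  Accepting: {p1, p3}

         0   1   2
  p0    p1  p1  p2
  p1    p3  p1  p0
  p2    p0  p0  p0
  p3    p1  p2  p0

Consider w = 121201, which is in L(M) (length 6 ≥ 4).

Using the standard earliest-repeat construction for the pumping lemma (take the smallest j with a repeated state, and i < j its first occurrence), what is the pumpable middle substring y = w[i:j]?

12

State sequence: p0 -1-> p1 -2-> p0 -1-> p1 -2-> p0 -0-> p1 -1-> p1
First repeat at step 2: p0 was already visited.

So i = 0, j = 2, giving x = w[0:0] = ε, y = w[0:2] = 12, z = w[2:6] = 1201.
Check: |xy| = 2 ≤ 4 and |y| = 2 ≥ 1. Reading y takes M from p0 back to p0, so every xyⁱz is accepted.
Since M has 4 states, any run of length ≥ 4 visits 4+1 states, so by pigeonhole some state repeats within the first 4 steps — that repeat gives the pumpable loop.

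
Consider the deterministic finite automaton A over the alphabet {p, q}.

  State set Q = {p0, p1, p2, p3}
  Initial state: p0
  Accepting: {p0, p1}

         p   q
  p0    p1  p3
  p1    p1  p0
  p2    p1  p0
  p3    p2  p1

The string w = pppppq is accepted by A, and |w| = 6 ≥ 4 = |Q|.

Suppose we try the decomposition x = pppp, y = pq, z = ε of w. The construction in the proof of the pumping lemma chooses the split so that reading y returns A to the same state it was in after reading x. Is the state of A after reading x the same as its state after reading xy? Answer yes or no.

State sequence: p0 -p-> p1 -p-> p1 -p-> p1 -p-> p1 -p-> p1 -q-> p0

After x (step 4): p1. After xy (step 6): p0.
They differ (p1 ≠ p0), so y is not a cycle from the state after x; this split is not the one the pumping-lemma construction produces, and pumping y need not keep the string in L(A).

no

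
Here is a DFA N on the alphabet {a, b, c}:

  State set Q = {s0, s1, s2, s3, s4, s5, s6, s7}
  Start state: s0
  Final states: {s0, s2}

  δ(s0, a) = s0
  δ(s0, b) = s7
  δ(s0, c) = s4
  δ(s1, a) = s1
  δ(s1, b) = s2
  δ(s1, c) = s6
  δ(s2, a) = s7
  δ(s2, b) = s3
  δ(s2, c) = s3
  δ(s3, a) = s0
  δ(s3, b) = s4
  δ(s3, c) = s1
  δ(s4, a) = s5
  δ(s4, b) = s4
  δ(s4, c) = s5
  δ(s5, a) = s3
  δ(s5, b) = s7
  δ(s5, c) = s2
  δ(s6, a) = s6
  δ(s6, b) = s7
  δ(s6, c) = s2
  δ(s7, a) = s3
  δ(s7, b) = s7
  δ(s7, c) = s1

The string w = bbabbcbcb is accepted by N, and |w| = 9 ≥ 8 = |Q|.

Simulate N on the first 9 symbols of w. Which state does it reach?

s2

State sequence: s0 -b-> s7 -b-> s7 -a-> s3 -b-> s4 -b-> s4 -c-> s5 -b-> s7 -c-> s1 -b-> s2

After reading 9 characters, N is in state s2.
(This kind of state-tracing is the core of the pumping-lemma construction: with 8 states, pigeonhole forces a repeat within the first 8 steps.)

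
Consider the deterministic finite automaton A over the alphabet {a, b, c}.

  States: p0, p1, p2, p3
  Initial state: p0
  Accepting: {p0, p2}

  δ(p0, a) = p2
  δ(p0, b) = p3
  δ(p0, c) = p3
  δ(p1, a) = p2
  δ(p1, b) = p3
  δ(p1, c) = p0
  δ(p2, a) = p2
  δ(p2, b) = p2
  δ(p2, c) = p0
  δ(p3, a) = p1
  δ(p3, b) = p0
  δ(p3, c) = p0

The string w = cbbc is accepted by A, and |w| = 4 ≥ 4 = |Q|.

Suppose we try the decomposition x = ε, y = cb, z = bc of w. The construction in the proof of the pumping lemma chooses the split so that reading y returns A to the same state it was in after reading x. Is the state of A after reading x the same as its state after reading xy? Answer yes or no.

yes

Run of A on the first 2 characters of w = c b:
  step 0: p0  (start)
  step 1: p3  (read c: p0→p3)
  step 2: p0  (read b: p3→p0)

After x (step 0): p0. After xy (step 2): p0.
They match, so y = cb drives A around a cycle from p0 back to itself; pumping y any number of times keeps A in p0 before reading z, and xyⁱz ∈ L(A) for every i ≥ 0.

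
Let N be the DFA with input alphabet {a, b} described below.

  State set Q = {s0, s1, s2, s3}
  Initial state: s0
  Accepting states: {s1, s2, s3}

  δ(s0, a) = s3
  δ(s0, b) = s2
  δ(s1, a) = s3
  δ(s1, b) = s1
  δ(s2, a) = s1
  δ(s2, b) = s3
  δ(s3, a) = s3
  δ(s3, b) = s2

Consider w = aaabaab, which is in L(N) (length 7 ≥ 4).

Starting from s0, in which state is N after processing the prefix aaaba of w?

Run of N on the first 5 characters of w = a a a b a:
  step 0: s0  (start)
  step 1: s3  (read a: s0→s3)
  step 2: s3  (read a: s3→s3)
  step 3: s3  (read a: s3→s3)
  step 4: s2  (read b: s3→s2)
  step 5: s1  (read a: s2→s1)

After reading 5 characters, N is in state s1.

s1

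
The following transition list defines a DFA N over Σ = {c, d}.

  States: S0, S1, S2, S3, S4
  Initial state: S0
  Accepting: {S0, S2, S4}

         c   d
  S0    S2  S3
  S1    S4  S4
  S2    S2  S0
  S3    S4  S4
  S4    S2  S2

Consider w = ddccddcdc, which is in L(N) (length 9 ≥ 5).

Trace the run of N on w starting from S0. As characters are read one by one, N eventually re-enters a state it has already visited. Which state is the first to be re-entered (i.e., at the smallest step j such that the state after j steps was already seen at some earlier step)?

S2

Run of N on w = d d c c d d c d c:
  step 0: S0  (start)
  step 1: S3  (read d: S0→S3)
  step 2: S4  (read d: S3→S4)
  step 3: S2  (read c: S4→S2)
  step 4: S2  (read c: S2→S2)   ← first repeat (S2 seen earlier)
  step 5: S0  (read d: S2→S0)
  step 6: S3  (read d: S0→S3)
  step 7: S4  (read c: S3→S4)
  step 8: S2  (read d: S4→S2)
  step 9: S2  (read c: S2→S2)

The earliest repeat is at step j = 4: N is in S2, which it already visited at step i = 3.
Since N has 5 states, any run of length ≥ 5 visits 5+1 states, so by pigeonhole some state repeats within the first 5 steps — that repeat gives the pumpable loop.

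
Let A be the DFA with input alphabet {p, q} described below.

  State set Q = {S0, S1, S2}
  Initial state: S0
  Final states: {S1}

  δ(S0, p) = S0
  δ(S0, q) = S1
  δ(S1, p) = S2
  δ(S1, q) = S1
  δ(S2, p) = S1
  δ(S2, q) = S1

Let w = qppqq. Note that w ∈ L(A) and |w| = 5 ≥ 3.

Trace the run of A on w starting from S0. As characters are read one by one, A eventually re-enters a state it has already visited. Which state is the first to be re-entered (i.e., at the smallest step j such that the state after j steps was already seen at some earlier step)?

State sequence: S0 -q-> S1 -p-> S2 -p-> S1 -q-> S1 -q-> S1
First repeat at step 3: S1 was already visited.

The earliest repeat is at step j = 3: A is in S1, which it already visited at step i = 1.
Since A has 3 states, any run of length ≥ 3 visits 3+1 states, so by pigeonhole some state repeats within the first 3 steps — that repeat gives the pumpable loop.

S1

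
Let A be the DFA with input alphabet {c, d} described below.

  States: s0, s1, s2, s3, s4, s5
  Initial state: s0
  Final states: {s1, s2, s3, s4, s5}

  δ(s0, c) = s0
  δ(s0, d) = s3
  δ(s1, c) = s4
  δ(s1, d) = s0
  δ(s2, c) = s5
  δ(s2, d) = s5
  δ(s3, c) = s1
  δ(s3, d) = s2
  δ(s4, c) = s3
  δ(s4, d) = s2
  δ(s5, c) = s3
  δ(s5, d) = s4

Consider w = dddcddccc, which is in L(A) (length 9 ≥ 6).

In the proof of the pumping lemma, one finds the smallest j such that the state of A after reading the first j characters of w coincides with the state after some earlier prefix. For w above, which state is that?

State sequence: s0 -d-> s3 -d-> s2 -d-> s5 -c-> s3 -d-> s2 -d-> s5 -c-> s3 -c-> s1 -c-> s4
First repeat at step 4: s3 was already visited.

The earliest repeat is at step j = 4: A is in s3, which it already visited at step i = 1.
With |Q| = 6, pigeonhole forces a state repeat no later than step 6; the substring read between the first and second visits to that state can be pumped.

s3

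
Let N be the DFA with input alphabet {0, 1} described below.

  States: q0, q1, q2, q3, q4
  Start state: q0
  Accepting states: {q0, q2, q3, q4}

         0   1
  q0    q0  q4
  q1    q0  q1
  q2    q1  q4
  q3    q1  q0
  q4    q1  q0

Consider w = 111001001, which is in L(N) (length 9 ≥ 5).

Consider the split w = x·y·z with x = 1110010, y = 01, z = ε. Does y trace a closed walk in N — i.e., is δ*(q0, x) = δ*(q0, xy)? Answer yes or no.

no

State sequence: q0 -1-> q4 -1-> q0 -1-> q4 -0-> q1 -0-> q0 -1-> q4 -0-> q1 -0-> q0 -1-> q4

After x (step 7): q1. After xy (step 9): q4.
They differ (q1 ≠ q4), so y is not a cycle from the state after x; this split is not the one the pumping-lemma construction produces, and pumping y need not keep the string in L(N).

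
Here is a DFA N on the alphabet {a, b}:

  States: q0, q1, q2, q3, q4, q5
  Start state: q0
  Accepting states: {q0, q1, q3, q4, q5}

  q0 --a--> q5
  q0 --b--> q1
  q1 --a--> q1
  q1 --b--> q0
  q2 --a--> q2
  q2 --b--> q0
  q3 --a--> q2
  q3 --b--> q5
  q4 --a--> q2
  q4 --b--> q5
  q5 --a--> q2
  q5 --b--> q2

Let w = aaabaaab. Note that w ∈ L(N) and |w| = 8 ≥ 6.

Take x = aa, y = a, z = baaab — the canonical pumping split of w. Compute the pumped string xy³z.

xy^3z = aa·a·a·a·baaab = aaaaabaaab.
Reading y = a takes N from q2 back to q2, so after x·y·y·y the machine is still in q2, and z then leads to the accepting state q0. Hence aaaaabaaab ∈ L(N).

aaaaabaaab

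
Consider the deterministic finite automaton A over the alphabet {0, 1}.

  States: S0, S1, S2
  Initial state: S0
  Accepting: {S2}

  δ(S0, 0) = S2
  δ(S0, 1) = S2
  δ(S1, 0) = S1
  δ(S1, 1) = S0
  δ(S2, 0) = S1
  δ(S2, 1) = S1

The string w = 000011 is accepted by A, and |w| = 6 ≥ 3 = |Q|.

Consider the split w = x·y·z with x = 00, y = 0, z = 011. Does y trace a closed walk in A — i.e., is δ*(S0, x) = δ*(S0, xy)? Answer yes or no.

State sequence: S0 -0-> S2 -0-> S1 -0-> S1

After x (step 2): S1. After xy (step 3): S1.
They match, so y = 0 drives A around a cycle from S1 back to itself; pumping y any number of times keeps A in S1 before reading z, and xyⁱz ∈ L(A) for every i ≥ 0.

yes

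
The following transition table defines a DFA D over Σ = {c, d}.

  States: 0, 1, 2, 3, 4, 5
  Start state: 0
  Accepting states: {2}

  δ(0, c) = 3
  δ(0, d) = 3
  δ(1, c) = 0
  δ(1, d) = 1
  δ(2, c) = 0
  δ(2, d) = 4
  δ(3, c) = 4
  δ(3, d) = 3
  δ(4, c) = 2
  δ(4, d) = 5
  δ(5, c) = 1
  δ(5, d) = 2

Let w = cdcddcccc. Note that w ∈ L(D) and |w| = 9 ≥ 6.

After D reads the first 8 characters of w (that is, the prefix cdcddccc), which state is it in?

4

State sequence: 0 -c-> 3 -d-> 3 -c-> 4 -d-> 5 -d-> 2 -c-> 0 -c-> 3 -c-> 4

After reading 8 characters, D is in state 4.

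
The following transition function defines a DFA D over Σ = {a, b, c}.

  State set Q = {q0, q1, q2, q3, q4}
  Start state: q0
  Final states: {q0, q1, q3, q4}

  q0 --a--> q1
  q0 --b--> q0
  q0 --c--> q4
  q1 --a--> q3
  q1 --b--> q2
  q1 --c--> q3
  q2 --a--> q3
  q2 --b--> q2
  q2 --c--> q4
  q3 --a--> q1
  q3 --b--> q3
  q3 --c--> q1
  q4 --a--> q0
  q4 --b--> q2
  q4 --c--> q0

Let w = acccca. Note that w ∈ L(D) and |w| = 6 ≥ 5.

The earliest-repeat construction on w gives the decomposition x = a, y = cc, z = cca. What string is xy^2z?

xy^2z = a·cc·cc·cca = acccccca.
Reading y = cc takes D from q1 back to q1, so after x·y·y the machine is still in q1, and z then leads to the accepting state q3. Hence acccccca ∈ L(D).

acccccca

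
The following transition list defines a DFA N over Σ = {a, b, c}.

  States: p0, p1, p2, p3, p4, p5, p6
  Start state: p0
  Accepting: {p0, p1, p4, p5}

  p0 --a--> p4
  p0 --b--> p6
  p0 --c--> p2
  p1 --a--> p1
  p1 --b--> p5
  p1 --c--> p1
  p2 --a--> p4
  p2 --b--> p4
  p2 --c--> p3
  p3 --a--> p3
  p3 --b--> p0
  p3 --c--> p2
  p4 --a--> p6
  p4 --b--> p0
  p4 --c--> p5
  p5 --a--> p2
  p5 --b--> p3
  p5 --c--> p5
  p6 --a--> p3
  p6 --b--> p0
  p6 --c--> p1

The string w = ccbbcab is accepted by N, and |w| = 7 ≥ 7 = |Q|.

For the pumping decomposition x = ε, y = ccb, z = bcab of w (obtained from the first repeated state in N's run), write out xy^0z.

xy⁰z = xz = ε·bcab = bcab.
Reading y = ccb takes N from p0 back to p0, so after x the machine is still in p0, and z then leads to the accepting state p5. Hence bcab ∈ L(N).

bcab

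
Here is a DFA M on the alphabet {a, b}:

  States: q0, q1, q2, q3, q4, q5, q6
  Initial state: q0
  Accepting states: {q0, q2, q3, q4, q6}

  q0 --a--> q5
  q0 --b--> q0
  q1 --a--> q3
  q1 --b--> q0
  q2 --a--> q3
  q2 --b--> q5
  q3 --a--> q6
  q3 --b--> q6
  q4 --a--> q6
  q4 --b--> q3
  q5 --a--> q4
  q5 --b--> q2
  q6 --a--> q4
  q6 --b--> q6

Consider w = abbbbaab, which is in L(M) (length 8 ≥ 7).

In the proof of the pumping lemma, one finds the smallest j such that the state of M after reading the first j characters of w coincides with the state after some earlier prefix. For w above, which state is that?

State sequence: q0 -a-> q5 -b-> q2 -b-> q5 -b-> q2 -b-> q5 -a-> q4 -a-> q6 -b-> q6
First repeat at step 3: q5 was already visited.

The earliest repeat is at step j = 3: M is in q5, which it already visited at step i = 1.
With |Q| = 7, pigeonhole forces a state repeat no later than step 7; the substring read between the first and second visits to that state can be pumped.

q5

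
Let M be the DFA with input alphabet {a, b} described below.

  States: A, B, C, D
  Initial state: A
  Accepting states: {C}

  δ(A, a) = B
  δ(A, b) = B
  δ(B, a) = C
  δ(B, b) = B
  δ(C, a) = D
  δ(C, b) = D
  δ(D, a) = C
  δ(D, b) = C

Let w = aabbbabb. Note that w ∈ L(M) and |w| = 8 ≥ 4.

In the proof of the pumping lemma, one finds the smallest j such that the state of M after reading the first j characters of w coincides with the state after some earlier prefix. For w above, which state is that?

Run of M on w = a a b b b a b b:
  step 0: A  (start)
  step 1: B  (read a: A→B)
  step 2: C  (read a: B→C)
  step 3: D  (read b: C→D)
  step 4: C  (read b: D→C)   ← first repeat (C seen earlier)
  step 5: D  (read b: C→D)
  step 6: C  (read a: D→C)
  step 7: D  (read b: C→D)
  step 8: C  (read b: D→C)

The earliest repeat is at step j = 4: M is in C, which it already visited at step i = 2.

C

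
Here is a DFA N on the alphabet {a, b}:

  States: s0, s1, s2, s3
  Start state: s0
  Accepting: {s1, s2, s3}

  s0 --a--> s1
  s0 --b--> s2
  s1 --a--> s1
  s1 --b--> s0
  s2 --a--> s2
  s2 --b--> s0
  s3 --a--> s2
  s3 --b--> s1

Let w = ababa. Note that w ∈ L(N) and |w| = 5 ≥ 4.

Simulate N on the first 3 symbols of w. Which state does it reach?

Run of N on the first 3 characters of w = a b a:
  step 0: s0  (start)
  step 1: s1  (read a: s0→s1)
  step 2: s0  (read b: s1→s0)
  step 3: s1  (read a: s0→s1)

After reading 3 characters, N is in state s1.
(This kind of state-tracing is the core of the pumping-lemma construction: with 4 states, pigeonhole forces a repeat within the first 4 steps.)

s1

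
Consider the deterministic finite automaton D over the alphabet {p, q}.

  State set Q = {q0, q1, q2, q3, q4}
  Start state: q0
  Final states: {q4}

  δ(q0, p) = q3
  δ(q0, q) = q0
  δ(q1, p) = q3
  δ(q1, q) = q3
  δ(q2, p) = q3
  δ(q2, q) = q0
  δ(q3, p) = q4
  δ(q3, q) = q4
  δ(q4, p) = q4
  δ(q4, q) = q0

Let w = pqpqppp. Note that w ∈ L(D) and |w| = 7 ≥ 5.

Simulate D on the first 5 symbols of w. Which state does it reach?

State sequence: q0 -p-> q3 -q-> q4 -p-> q4 -q-> q0 -p-> q3

After reading 5 characters, D is in state q3.

q3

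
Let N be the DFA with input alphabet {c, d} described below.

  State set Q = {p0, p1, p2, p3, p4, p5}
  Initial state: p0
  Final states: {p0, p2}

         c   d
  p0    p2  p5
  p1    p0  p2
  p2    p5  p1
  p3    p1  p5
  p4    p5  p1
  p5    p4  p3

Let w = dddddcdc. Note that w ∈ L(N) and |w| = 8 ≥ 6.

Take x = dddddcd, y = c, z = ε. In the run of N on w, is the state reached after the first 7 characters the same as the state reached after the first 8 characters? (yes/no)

State sequence: p0 -d-> p5 -d-> p3 -d-> p5 -d-> p3 -d-> p5 -c-> p4 -d-> p1 -c-> p0

After x (step 7): p1. After xy (step 8): p0.
They differ (p1 ≠ p0), so y is not a cycle from the state after x; this split is not the one the pumping-lemma construction produces, and pumping y need not keep the string in L(N).

no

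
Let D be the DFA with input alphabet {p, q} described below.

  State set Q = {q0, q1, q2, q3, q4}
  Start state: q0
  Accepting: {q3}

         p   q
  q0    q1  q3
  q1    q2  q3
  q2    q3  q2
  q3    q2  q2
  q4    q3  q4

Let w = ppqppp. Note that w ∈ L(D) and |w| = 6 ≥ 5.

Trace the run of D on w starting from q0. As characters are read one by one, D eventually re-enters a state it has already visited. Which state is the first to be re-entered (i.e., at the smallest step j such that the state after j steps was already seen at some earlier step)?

q2

State sequence: q0 -p-> q1 -p-> q2 -q-> q2 -p-> q3 -p-> q2 -p-> q3
First repeat at step 3: q2 was already visited.

The earliest repeat is at step j = 3: D is in q2, which it already visited at step i = 2.
Since D has 5 states, any run of length ≥ 5 visits 5+1 states, so by pigeonhole some state repeats within the first 5 steps — that repeat gives the pumpable loop.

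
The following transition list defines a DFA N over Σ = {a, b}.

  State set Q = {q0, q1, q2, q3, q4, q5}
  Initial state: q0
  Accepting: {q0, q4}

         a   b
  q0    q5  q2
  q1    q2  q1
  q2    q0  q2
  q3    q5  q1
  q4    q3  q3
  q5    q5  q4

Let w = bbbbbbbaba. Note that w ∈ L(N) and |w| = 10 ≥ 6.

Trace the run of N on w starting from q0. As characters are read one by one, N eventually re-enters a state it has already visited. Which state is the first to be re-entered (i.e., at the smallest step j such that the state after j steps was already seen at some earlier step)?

State sequence: q0 -b-> q2 -b-> q2 -b-> q2 -b-> q2 -b-> q2 -b-> q2 -b-> q2 -a-> q0 -b-> q2 -a-> q0
First repeat at step 2: q2 was already visited.

The earliest repeat is at step j = 2: N is in q2, which it already visited at step i = 1.
Since N has 6 states, any run of length ≥ 6 visits 6+1 states, so by pigeonhole some state repeats within the first 6 steps — that repeat gives the pumpable loop.

q2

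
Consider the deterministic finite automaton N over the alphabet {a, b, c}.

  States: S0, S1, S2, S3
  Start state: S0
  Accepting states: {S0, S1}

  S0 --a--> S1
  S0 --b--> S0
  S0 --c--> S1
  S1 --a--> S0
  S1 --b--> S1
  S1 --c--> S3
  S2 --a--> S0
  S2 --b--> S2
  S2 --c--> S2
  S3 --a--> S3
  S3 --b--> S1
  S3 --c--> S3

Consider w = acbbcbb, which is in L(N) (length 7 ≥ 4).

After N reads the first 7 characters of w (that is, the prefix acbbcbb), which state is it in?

Run of N on the first 7 characters of w = a c b b c b b:
  step 0: S0  (start)
  step 1: S1  (read a: S0→S1)
  step 2: S3  (read c: S1→S3)
  step 3: S1  (read b: S3→S1)
  step 4: S1  (read b: S1→S1)
  step 5: S3  (read c: S1→S3)
  step 6: S1  (read b: S3→S1)
  step 7: S1  (read b: S1→S1)

After reading 7 characters, N is in state S1.

S1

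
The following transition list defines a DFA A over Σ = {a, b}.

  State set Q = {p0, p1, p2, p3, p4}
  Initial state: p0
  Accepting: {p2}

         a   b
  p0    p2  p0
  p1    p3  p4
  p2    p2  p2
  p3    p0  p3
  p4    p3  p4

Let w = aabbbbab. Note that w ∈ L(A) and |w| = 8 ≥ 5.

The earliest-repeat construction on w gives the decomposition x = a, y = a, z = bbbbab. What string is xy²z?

xy^2z = a·a·a·bbbbab = aaabbbbab.
Reading y = a takes A from p2 back to p2, so after x·y·y the machine is still in p2, and z then leads to the accepting state p2. Hence aaabbbbab ∈ L(A).

aaabbbbab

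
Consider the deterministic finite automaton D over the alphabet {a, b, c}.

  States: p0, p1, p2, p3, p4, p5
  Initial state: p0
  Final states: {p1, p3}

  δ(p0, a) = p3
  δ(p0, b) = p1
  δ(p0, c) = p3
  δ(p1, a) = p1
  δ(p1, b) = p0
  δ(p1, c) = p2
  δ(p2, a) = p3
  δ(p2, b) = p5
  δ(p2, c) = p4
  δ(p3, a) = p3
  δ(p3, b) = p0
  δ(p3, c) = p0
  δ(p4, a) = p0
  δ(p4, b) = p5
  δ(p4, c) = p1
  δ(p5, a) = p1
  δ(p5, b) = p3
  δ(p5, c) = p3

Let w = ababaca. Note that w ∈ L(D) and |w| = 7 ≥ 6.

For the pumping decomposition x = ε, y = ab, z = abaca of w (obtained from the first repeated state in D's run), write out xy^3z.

ababababaca

xy^3z = ε·ab·ab·ab·abaca = ababababaca.
Reading y = ab takes D from p0 back to p0, so after x·y·y·y the machine is still in p0, and z then leads to the accepting state p3. Hence ababababaca ∈ L(D).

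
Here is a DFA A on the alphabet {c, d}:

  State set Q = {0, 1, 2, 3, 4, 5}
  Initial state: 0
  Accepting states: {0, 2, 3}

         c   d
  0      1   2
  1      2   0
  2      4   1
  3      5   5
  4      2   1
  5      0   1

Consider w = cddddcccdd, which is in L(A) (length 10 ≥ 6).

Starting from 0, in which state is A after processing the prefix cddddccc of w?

Run of A on the first 8 characters of w = c d d d d c c c:
  step 0: 0  (start)
  step 1: 1  (read c: 0→1)
  step 2: 0  (read d: 1→0)
  step 3: 2  (read d: 0→2)
  step 4: 1  (read d: 2→1)
  step 5: 0  (read d: 1→0)
  step 6: 1  (read c: 0→1)
  step 7: 2  (read c: 1→2)
  step 8: 4  (read c: 2→4)

After reading 8 characters, A is in state 4.
(This kind of state-tracing is the core of the pumping-lemma construction: with 6 states, pigeonhole forces a repeat within the first 6 steps.)

4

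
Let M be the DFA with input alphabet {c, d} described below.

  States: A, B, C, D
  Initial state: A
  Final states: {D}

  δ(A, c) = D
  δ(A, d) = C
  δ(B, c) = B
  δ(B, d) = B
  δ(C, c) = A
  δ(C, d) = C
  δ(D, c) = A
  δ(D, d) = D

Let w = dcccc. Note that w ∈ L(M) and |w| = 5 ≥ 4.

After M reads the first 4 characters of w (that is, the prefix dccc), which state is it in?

A

State sequence: A -d-> C -c-> A -c-> D -c-> A

After reading 4 characters, M is in state A.
(This kind of state-tracing is the core of the pumping-lemma construction: with 4 states, pigeonhole forces a repeat within the first 4 steps.)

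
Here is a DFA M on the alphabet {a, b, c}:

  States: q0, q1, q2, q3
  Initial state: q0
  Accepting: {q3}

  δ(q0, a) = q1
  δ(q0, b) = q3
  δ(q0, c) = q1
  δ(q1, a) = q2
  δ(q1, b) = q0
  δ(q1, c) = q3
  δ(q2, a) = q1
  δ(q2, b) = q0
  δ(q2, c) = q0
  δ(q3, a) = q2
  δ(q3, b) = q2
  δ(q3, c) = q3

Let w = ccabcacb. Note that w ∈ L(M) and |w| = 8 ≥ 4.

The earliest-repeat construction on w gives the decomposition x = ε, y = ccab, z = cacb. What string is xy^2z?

ccabccabcacb

xy^2z = ε·ccab·ccab·cacb = ccabccabcacb.
Reading y = ccab takes M from q0 back to q0, so after x·y·y the machine is still in q0, and z then leads to the accepting state q3. Hence ccabccabcacb ∈ L(M).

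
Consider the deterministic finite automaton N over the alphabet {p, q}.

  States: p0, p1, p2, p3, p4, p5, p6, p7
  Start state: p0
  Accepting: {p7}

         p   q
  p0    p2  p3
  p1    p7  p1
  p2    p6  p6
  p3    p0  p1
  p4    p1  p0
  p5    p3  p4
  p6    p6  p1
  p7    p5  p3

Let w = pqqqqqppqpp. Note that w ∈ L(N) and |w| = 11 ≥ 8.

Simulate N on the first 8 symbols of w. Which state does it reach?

State sequence: p0 -p-> p2 -q-> p6 -q-> p1 -q-> p1 -q-> p1 -q-> p1 -p-> p7 -p-> p5

After reading 8 characters, N is in state p5.

p5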